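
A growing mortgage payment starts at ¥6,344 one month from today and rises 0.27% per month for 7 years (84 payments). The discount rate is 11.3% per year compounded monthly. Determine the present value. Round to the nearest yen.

¥405,434

Periodic rate r = 0.113/12 per month; n is counted in months.
Growing ordinary annuity: PV = PMT₁ × [1 − ((1+g)/(1+r))^n] / (r − g) = 6,344 × [1 − ((1+0.0027)/(1+r))^84] / (r − 0.0027) = ¥405,434.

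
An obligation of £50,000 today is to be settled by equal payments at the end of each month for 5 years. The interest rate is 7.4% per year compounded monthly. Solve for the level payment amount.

£999.52

Level ordinary annuity; solve PV = PMT × [(1 − (1+r)^−n)/r] for PMT.
Periodic rate r = 0.074/12 per month; n is counted in months.
With n = 60: PMT = 50,000 / ([(1 − (1+r)^−n)/r]) = £999.52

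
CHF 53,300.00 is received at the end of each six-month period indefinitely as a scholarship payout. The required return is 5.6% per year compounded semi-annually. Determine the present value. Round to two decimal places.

CHF 1,903,571.43

Periodic rate r = 0.056/2 per half-year.
Level perpetuity: PV = PMT / r = 53,300 / (0.056/2) = CHF 1,903,571.43.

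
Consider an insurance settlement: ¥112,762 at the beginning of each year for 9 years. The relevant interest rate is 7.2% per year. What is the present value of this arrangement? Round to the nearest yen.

This is an annuity due: 9 payments of ¥112,762 at the beginning of each year.
Periodic rate r = 0.072 per year.
PV = PMT × [(1 − (1+r)^−n)/r] × (1+r) = 112,762 × [1 − (1+r)^−9] / r × (1+r) = ¥780,910

¥780,910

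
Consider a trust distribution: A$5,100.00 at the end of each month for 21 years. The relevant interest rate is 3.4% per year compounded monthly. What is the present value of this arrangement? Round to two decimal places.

This is an ordinary annuity: 252 payments of A$5,100.00 at the end of each month.
Periodic rate r = 0.034/12 per month; n is counted in months.
PV = PMT × [(1 − (1+r)^−n)/r] = 5,100 × [1 − (1+r)^−252] / r = A$917,682.88

A$917,682.88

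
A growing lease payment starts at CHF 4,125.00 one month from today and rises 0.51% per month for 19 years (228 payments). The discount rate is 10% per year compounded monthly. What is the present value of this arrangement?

CHF 662,368.10

Periodic rate r = 0.1/12 per month; n is counted in months.
Growing ordinary annuity: PV = PMT₁ × [1 − ((1+g)/(1+r))^n] / (r − g) = 4,125 × [1 − ((1+0.0051)/(1+r))^228] / (r − 0.0051) = CHF 662,368.10.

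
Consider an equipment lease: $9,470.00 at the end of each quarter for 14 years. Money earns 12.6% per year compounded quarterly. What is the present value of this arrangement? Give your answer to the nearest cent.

This is an ordinary annuity: 56 payments of $9,470.00 at the end of each quarter.
Periodic rate r = 0.126/4 per quarter; n is counted in quarters.
PV = PMT × [(1 − (1+r)^−n)/r] = 9,470 × [1 − (1+r)^−56] / r = $247,697.54

$247,697.54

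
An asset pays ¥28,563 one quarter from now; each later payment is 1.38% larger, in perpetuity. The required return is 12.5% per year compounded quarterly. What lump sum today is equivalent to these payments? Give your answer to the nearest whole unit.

¥1,636,848

Periodic rate r = 0.125/4 per quarter.
Growing perpetuity (Gordon): PV = PMT₁ / (r − g) = 28,563 / (r − 0.0138) = ¥1,636,848.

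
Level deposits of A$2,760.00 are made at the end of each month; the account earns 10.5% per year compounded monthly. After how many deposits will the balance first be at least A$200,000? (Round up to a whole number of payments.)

57 payments

Periodic rate r = 0.105/12 per month; n is counted in months.
Ordinary annuity FV: 200,000 = 2,760 × [((1+r)^n − 1)/r].
(1+r)^n = 1 + 200,000 × r / 2,760, so n = ln(1 + 200,000·r/2,760) / ln(1+r) = 56.37.
Round up to a whole number of payments: n = 57.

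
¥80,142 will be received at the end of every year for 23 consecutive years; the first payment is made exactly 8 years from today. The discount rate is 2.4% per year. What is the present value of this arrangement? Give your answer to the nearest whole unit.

¥1,189,186

Ordinary annuity of 23 payments, first payment at period 8.
Periodic rate r = 0.024 per year.
The ordinary-annuity PV formula values the stream one period before the first payment (period 7); discount that back 7 periods:
PV₀ = 80,142 × [1 − (1+r)^−23] / r × (1+r)^−7 = ¥1,189,186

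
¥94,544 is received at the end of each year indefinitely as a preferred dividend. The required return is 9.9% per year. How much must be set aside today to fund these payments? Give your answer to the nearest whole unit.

Periodic rate r = 0.099 per year.
Level perpetuity: PV = PMT / r = 94,544 / (0.099) = ¥954,990.

¥954,990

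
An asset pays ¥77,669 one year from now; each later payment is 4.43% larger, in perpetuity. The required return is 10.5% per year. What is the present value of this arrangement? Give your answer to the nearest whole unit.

Periodic rate r = 0.105 per year.
Growing perpetuity (Gordon): PV = PMT₁ / (r − g) = 77,669 / (r − 0.0443) = ¥1,279,555.

¥1,279,555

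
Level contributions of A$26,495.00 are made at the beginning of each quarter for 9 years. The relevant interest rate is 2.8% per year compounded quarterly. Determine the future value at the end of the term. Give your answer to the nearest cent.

This is an annuity due: 36 deposits of A$26,495.00 at the beginning of each quarter.
Periodic rate r = 0.028/4 per quarter; n is counted in quarters.
FV = PMT × [((1+r)^n − 1)/r] × (1+r) = 26,495 × [(1+r)^36 − 1] / r × (1+r) = A$1,088,056.13

A$1,088,056.13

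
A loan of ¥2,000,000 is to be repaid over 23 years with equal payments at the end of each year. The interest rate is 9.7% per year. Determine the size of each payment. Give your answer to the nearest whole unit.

Level ordinary annuity; solve PV = PMT × [(1 − (1+r)^−n)/r] for PMT.
Periodic rate r = 0.097 per year.
With n = 23: PMT = 2,000,000 / ([(1 − (1+r)^−n)/r]) = ¥220,184

¥220,184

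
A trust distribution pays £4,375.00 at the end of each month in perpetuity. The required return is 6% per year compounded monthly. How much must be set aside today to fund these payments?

£875,000.00

Periodic rate r = 0.06/12 per month.
Level perpetuity: PV = PMT / r = 4,375 / (0.06/12) = £875,000.00.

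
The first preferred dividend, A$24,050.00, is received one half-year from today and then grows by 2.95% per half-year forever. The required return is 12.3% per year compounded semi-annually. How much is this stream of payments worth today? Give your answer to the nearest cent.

Periodic rate r = 0.123/2 per half-year.
Growing perpetuity (Gordon): PV = PMT₁ / (r − g) = 24,050 / (r − 0.0295) = A$751,562.50.

A$751,562.50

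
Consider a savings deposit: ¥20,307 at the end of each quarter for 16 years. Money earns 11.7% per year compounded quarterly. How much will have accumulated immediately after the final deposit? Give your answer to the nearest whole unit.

¥3,699,702

This is an ordinary annuity: 64 deposits of ¥20,307 at the end of each quarter.
Periodic rate r = 0.117/4 per quarter; n is counted in quarters.
FV = PMT × [((1+r)^n − 1)/r] = 20,307 × [(1+r)^64 − 1] / r = ¥3,699,702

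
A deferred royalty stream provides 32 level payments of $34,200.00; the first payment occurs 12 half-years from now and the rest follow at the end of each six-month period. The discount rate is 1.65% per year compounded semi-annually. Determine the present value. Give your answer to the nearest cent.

Ordinary annuity of 32 payments, first payment at period 12.
Periodic rate r = 0.0165/2 per half-year; n is counted in half-years.
The ordinary-annuity PV formula values the stream one period before the first payment (period 11); discount that back 11 periods:
PV₀ = 34,200 × [1 − (1+r)^−32] / r × (1+r)^−11 = $875,585.71

$875,585.71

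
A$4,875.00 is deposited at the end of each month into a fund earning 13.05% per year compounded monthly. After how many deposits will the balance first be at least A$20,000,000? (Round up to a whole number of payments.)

354 payments

Periodic rate r = 0.1305/12 per month; n is counted in months.
Ordinary annuity FV: 20,000,000 = 4,875 × [((1+r)^n − 1)/r].
(1+r)^n = 1 + 20,000,000 × r / 4,875, so n = ln(1 + 20,000,000·r/4,875) / ln(1+r) = 353.19.
Round up to a whole number of payments: n = 354.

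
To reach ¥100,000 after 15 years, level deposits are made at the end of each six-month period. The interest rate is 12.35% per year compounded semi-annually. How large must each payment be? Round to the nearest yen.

¥1,226

Level ordinary annuity; solve FV = PMT × [((1+r)^n − 1)/r] for PMT.
Periodic rate r = 0.1235/2 per half-year; n is counted in half-years.
With n = 30: PMT = 100,000 / ([((1+r)^n − 1)/r]) = ¥1,226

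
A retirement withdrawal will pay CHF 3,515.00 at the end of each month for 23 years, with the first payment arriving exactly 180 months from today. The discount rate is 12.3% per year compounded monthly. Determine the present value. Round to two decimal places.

Ordinary annuity of 276 payments, first payment at period 180.
Periodic rate r = 0.123/12 per month; n is counted in months.
The ordinary-annuity PV formula values the stream one period before the first payment (period 179); discount that back 179 periods:
PV₀ = 3,515 × [1 − (1+r)^−276] / r × (1+r)^−179 = CHF 51,951.31

CHF 51,951.31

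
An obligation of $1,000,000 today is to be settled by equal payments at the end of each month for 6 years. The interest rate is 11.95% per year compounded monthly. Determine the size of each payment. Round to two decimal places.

$19,524.20

Level ordinary annuity; solve PV = PMT × [(1 − (1+r)^−n)/r] for PMT.
Periodic rate r = 0.1195/12 per month; n is counted in months.
With n = 72: PMT = 1,000,000 / ([(1 − (1+r)^−n)/r]) = $19,524.20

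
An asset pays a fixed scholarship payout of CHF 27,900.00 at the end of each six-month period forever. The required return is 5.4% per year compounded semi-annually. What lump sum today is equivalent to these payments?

CHF 1,033,333.33

Periodic rate r = 0.054/2 per half-year.
Level perpetuity: PV = PMT / r = 27,900 / (0.054/2) = CHF 1,033,333.33.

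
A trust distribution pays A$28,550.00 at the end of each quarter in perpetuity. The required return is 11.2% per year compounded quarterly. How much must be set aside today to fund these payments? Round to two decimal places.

Periodic rate r = 0.112/4 per quarter.
Level perpetuity: PV = PMT / r = 28,550 / (0.112/4) = A$1,019,642.86.

A$1,019,642.86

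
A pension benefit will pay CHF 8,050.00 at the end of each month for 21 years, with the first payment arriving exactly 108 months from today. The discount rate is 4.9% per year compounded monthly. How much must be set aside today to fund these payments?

CHF 818,229.31

Ordinary annuity of 252 payments, first payment at period 108.
Periodic rate r = 0.049/12 per month; n is counted in months.
The ordinary-annuity PV formula values the stream one period before the first payment (period 107); discount that back 107 periods:
PV₀ = 8,050 × [1 − (1+r)^−252] / r × (1+r)^−107 = CHF 818,229.31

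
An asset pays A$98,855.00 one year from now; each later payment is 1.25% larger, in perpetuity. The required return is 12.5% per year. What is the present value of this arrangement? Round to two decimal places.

Periodic rate r = 0.125 per year.
Growing perpetuity (Gordon): PV = PMT₁ / (r − g) = 98,855 / (r − 0.0125) = A$878,711.11.

A$878,711.11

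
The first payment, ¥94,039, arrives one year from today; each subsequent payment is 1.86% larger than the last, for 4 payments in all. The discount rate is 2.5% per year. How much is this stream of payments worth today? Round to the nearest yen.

Periodic rate r = 0.025 per year.
Growing ordinary annuity: PV = PMT₁ × [1 − ((1+g)/(1+r))^n] / (r − g) = 94,039 × [1 − ((1+0.0186)/(1+r))^4] / (r − 0.0186) = ¥363,559.

¥363,559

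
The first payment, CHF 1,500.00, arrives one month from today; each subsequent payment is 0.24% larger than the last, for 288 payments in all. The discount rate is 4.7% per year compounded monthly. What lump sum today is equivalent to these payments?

Periodic rate r = 0.047/12 per month; n is counted in months.
Growing ordinary annuity: PV = PMT₁ × [1 − ((1+g)/(1+r))^n] / (r − g) = 1,500 × [1 − ((1+0.0024)/(1+r))^288] / (r − 0.0024) = CHF 349,131.04.

CHF 349,131.04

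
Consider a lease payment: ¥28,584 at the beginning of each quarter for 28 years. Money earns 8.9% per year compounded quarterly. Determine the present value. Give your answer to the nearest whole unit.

¥1,201,584

This is an annuity due: 112 payments of ¥28,584 at the beginning of each quarter.
Periodic rate r = 0.089/4 per quarter; n is counted in quarters.
PV = PMT × [(1 − (1+r)^−n)/r] × (1+r) = 28,584 × [1 − (1+r)^−112] / r × (1+r) = ¥1,201,584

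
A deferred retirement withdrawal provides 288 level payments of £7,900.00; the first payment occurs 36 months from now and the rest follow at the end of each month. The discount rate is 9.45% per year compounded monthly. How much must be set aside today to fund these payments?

£682,710.12

Ordinary annuity of 288 payments, first payment at period 36.
Periodic rate r = 0.0945/12 per month; n is counted in months.
The ordinary-annuity PV formula values the stream one period before the first payment (period 35); discount that back 35 periods:
PV₀ = 7,900 × [1 − (1+r)^−288] / r × (1+r)^−35 = £682,710.12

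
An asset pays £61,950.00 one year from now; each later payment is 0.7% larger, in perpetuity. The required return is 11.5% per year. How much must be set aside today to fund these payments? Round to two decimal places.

Periodic rate r = 0.115 per year.
Growing perpetuity (Gordon): PV = PMT₁ / (r − g) = 61,950 / (r − 0.007) = £573,611.11.

£573,611.11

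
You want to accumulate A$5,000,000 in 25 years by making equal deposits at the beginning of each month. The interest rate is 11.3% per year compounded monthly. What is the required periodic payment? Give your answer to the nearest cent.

Level annuity due; solve FV = PMT × [((1+r)^n − 1)/r] × (1+r) for PMT.
Periodic rate r = 0.113/12 per month; n is counted in months.
With n = 300: PMT = 5,000,000 / ([((1+r)^n − 1)/r] × (1+r)) = A$2,982.45

A$2,982.45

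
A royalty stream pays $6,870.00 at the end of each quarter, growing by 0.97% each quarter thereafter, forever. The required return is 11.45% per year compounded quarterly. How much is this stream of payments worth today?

$363,011.89

Periodic rate r = 0.1145/4 per quarter.
Growing perpetuity (Gordon): PV = PMT₁ / (r − g) = 6,870 / (r − 0.0097) = $363,011.89.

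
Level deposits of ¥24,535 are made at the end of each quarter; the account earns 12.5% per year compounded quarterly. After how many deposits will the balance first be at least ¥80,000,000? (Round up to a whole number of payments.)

151 payments

Periodic rate r = 0.125/4 per quarter; n is counted in quarters.
Ordinary annuity FV: 80,000,000 = 24,535 × [((1+r)^n − 1)/r].
(1+r)^n = 1 + 80,000,000 × r / 24,535, so n = ln(1 + 80,000,000·r/24,535) / ln(1+r) = 150.58.
Round up to a whole number of payments: n = 151.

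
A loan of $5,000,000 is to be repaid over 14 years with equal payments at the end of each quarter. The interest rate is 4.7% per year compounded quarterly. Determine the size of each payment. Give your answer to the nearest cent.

Level ordinary annuity; solve PV = PMT × [(1 − (1+r)^−n)/r] for PMT.
Periodic rate r = 0.047/4 per quarter; n is counted in quarters.
With n = 56: PMT = 5,000,000 / ([(1 − (1+r)^−n)/r]) = $122,364.31

$122,364.31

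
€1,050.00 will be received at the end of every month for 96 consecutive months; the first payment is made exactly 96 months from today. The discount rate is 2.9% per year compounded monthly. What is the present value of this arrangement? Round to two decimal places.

€71,450.23

Ordinary annuity of 96 payments, first payment at period 96.
Periodic rate r = 0.029/12 per month; n is counted in months.
The ordinary-annuity PV formula values the stream one period before the first payment (period 95); discount that back 95 periods:
PV₀ = 1,050 × [1 − (1+r)^−96] / r × (1+r)^−95 = €71,450.23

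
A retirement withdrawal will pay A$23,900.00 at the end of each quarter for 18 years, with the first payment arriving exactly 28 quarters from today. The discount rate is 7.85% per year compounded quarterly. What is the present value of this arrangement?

Ordinary annuity of 72 payments, first payment at period 28.
Periodic rate r = 0.0785/4 per quarter; n is counted in quarters.
The ordinary-annuity PV formula values the stream one period before the first payment (period 27); discount that back 27 periods:
PV₀ = 23,900 × [1 − (1+r)^−72] / r × (1+r)^−27 = A$542,781.66

A$542,781.66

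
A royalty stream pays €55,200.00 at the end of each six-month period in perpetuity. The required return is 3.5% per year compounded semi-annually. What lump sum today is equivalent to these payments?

€3,154,285.71

Periodic rate r = 0.035/2 per half-year.
Level perpetuity: PV = PMT / r = 55,200 / (0.035/2) = €3,154,285.71.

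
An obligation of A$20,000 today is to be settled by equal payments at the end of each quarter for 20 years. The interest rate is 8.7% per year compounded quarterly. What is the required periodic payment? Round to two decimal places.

Level ordinary annuity; solve PV = PMT × [(1 − (1+r)^−n)/r] for PMT.
Periodic rate r = 0.087/4 per quarter; n is counted in quarters.
With n = 80: PMT = 20,000 / ([(1 − (1+r)^−n)/r]) = A$529.73

A$529.73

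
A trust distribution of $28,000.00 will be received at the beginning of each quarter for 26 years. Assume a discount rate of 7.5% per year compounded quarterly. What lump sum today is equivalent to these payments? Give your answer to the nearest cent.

This is an annuity due: 104 payments of $28,000.00 at the beginning of each quarter.
Periodic rate r = 0.075/4 per quarter; n is counted in quarters.
PV = PMT × [(1 − (1+r)^−n)/r] × (1+r) = 28,000 × [1 − (1+r)^−104] / r × (1+r) = $1,300,943.42

$1,300,943.42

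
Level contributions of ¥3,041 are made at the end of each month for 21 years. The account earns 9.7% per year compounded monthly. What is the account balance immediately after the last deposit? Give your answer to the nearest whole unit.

¥2,484,857

This is an ordinary annuity: 252 deposits of ¥3,041 at the end of each month.
Periodic rate r = 0.097/12 per month; n is counted in months.
FV = PMT × [((1+r)^n − 1)/r] = 3,041 × [(1+r)^252 − 1] / r = ¥2,484,857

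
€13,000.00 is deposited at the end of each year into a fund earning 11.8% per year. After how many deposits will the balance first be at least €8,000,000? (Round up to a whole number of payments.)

Periodic rate r = 0.118 per year.
Ordinary annuity FV: 8,000,000 = 13,000 × [((1+r)^n − 1)/r].
(1+r)^n = 1 + 8,000,000 × r / 13,000, so n = ln(1 + 8,000,000·r/13,000) / ln(1+r) = 38.54.
Round up to a whole number of payments: n = 39.

39 payments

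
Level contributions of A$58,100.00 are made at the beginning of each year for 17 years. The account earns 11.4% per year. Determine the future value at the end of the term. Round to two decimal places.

This is an annuity due: 17 deposits of A$58,100.00 at the beginning of each year.
Periodic rate r = 0.114 per year.
FV = PMT × [((1+r)^n − 1)/r] × (1+r) = 58,100 × [(1+r)^17 − 1] / r × (1+r) = A$2,990,240.82

A$2,990,240.82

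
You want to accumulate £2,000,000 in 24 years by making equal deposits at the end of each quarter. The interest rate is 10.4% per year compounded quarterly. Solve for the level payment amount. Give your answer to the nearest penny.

Level ordinary annuity; solve FV = PMT × [((1+r)^n − 1)/r] for PMT.
Periodic rate r = 0.104/4 per quarter; n is counted in quarters.
With n = 96: PMT = 2,000,000 / ([((1+r)^n − 1)/r]) = £4,835.89

£4,835.89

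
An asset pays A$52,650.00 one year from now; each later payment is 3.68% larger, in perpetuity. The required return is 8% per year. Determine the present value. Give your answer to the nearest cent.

Periodic rate r = 0.08 per year.
Growing perpetuity (Gordon): PV = PMT₁ / (r − g) = 52,650 / (r − 0.0368) = A$1,218,750.00.

A$1,218,750.00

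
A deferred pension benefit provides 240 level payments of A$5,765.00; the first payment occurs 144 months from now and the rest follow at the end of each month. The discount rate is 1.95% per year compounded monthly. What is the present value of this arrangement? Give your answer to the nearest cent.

Ordinary annuity of 240 payments, first payment at period 144.
Periodic rate r = 0.0195/12 per month; n is counted in months.
The ordinary-annuity PV formula values the stream one period before the first payment (period 143); discount that back 143 periods:
PV₀ = 5,765 × [1 − (1+r)^−240] / r × (1+r)^−143 = A$907,708.44

A$907,708.44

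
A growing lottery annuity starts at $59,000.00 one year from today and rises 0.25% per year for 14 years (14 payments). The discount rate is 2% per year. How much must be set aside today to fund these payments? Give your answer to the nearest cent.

$725,409.95

Periodic rate r = 0.02 per year.
Growing ordinary annuity: PV = PMT₁ × [1 − ((1+g)/(1+r))^n] / (r − g) = 59,000 × [1 − ((1+0.0025)/(1+r))^14] / (r − 0.0025) = $725,409.95.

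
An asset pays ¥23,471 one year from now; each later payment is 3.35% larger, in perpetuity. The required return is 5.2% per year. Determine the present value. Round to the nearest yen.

Periodic rate r = 0.052 per year.
Growing perpetuity (Gordon): PV = PMT₁ / (r − g) = 23,471 / (r − 0.0335) = ¥1,268,703.

¥1,268,703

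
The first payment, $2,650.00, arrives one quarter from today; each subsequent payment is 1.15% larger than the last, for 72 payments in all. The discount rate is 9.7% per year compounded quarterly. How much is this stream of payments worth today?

$123,500.04

Periodic rate r = 0.097/4 per quarter; n is counted in quarters.
Growing ordinary annuity: PV = PMT₁ × [1 − ((1+g)/(1+r))^n] / (r − g) = 2,650 × [1 − ((1+0.0115)/(1+r))^72] / (r − 0.0115) = $123,500.04.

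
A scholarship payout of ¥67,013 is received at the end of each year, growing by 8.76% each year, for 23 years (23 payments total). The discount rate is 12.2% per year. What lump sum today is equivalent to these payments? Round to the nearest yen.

¥996,229

Periodic rate r = 0.122 per year.
Growing ordinary annuity: PV = PMT₁ × [1 − ((1+g)/(1+r))^n] / (r − g) = 67,013 × [1 − ((1+0.0876)/(1+r))^23] / (r − 0.0876) = ¥996,229.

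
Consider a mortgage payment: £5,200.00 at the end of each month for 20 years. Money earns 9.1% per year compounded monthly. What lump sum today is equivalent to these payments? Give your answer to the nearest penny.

This is an ordinary annuity: 240 payments of £5,200.00 at the end of each month.
Periodic rate r = 0.091/12 per month; n is counted in months.
PV = PMT × [(1 − (1+r)^−n)/r] = 5,200 × [1 − (1+r)^−240] / r = £573,845.44

£573,845.44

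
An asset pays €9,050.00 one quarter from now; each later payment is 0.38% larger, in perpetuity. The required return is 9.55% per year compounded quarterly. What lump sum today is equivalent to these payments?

€450,809.46

Periodic rate r = 0.0955/4 per quarter.
Growing perpetuity (Gordon): PV = PMT₁ / (r − g) = 9,050 / (r − 0.0038) = €450,809.46.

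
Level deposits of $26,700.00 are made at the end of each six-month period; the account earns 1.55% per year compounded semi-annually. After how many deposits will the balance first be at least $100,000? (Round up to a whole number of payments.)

Periodic rate r = 0.0155/2 per half-year; n is counted in half-years.
Ordinary annuity FV: 100,000 = 26,700 × [((1+r)^n − 1)/r].
(1+r)^n = 1 + 100,000 × r / 26,700, so n = ln(1 + 100,000·r/26,700) / ln(1+r) = 3.71.
Round up to a whole number of payments: n = 4.

4 payments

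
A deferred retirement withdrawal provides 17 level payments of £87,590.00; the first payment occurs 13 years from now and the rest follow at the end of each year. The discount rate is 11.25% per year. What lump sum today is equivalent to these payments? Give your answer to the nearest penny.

Ordinary annuity of 17 payments, first payment at period 13.
Periodic rate r = 0.1125 per year.
The ordinary-annuity PV formula values the stream one period before the first payment (period 12); discount that back 12 periods:
PV₀ = 87,590 × [1 − (1+r)^−17] / r × (1+r)^−12 = £181,254.34

£181,254.34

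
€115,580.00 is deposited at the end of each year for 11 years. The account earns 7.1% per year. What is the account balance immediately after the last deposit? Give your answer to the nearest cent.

This is an ordinary annuity: 11 deposits of €115,580.00 at the end of each year.
Periodic rate r = 0.071 per year.
FV = PMT × [((1+r)^n − 1)/r] = 115,580 × [(1+r)^11 − 1] / r = €1,833,964.86

€1,833,964.86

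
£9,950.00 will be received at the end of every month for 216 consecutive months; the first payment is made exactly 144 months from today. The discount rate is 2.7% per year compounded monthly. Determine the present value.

£1,233,254.14

Ordinary annuity of 216 payments, first payment at period 144.
Periodic rate r = 0.027/12 per month; n is counted in months.
The ordinary-annuity PV formula values the stream one period before the first payment (period 143); discount that back 143 periods:
PV₀ = 9,950 × [1 − (1+r)^−216] / r × (1+r)^−143 = £1,233,254.14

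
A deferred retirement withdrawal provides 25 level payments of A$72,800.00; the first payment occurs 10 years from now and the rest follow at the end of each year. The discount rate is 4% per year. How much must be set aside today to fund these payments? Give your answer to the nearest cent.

Ordinary annuity of 25 payments, first payment at period 10.
Periodic rate r = 0.04 per year.
The ordinary-annuity PV formula values the stream one period before the first payment (period 9); discount that back 9 periods:
PV₀ = 72,800 × [1 − (1+r)^−25] / r × (1+r)^−9 = A$799,043.06

A$799,043.06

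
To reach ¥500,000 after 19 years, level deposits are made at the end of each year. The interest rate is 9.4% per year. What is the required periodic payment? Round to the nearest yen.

Level ordinary annuity; solve FV = PMT × [((1+r)^n − 1)/r] for PMT.
Periodic rate r = 0.094 per year.
With n = 19: PMT = 500,000 / ([((1+r)^n − 1)/r]) = ¥10,416

¥10,416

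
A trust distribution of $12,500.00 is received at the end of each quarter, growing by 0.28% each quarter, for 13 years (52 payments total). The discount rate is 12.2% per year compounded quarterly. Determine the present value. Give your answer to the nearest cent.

Periodic rate r = 0.122/4 per quarter; n is counted in quarters.
Growing ordinary annuity: PV = PMT₁ × [1 − ((1+g)/(1+r))^n] / (r − g) = 12,500 × [1 − ((1+0.0028)/(1+r))^52] / (r − 0.0028) = $341,847.91.

$341,847.91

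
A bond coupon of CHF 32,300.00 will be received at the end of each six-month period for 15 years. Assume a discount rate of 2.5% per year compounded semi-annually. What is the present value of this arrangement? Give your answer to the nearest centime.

CHF 803,911.67

This is an ordinary annuity: 30 payments of CHF 32,300.00 at the end of each six-month period.
Periodic rate r = 0.025/2 per half-year; n is counted in half-years.
PV = PMT × [(1 − (1+r)^−n)/r] = 32,300 × [1 − (1+r)^−30] / r = CHF 803,911.67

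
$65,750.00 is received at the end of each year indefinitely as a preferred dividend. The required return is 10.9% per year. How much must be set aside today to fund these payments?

$603,211.01

Periodic rate r = 0.109 per year.
Level perpetuity: PV = PMT / r = 65,750 / (0.109) = $603,211.01.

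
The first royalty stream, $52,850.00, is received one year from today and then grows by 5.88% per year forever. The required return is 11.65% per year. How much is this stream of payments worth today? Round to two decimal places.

Periodic rate r = 0.1165 per year.
Growing perpetuity (Gordon): PV = PMT₁ / (r − g) = 52,850 / (r − 0.0588) = $915,944.54.

$915,944.54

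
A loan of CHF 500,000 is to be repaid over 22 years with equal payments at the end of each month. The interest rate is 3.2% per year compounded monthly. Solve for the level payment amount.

Level ordinary annuity; solve PV = PMT × [(1 − (1+r)^−n)/r] for PMT.
Periodic rate r = 0.032/12 per month; n is counted in months.
With n = 264: PMT = 500,000 / ([(1 − (1+r)^−n)/r]) = CHF 2,640.61

CHF 2,640.61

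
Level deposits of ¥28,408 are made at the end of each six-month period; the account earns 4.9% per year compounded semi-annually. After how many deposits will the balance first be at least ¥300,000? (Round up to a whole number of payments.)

10 payments

Periodic rate r = 0.049/2 per half-year; n is counted in half-years.
Ordinary annuity FV: 300,000 = 28,408 × [((1+r)^n − 1)/r].
(1+r)^n = 1 + 300,000 × r / 28,408, so n = ln(1 + 300,000·r/28,408) / ln(1+r) = 9.51.
Round up to a whole number of payments: n = 10.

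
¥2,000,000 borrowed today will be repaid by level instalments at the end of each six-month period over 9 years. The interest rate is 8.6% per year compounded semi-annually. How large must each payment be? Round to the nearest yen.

¥161,863

Level ordinary annuity; solve PV = PMT × [(1 − (1+r)^−n)/r] for PMT.
Periodic rate r = 0.086/2 per half-year; n is counted in half-years.
With n = 18: PMT = 2,000,000 / ([(1 − (1+r)^−n)/r]) = ¥161,863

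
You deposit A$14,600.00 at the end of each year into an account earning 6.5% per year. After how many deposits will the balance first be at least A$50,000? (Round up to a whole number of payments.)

Periodic rate r = 0.065 per year.
Ordinary annuity FV: 50,000 = 14,600 × [((1+r)^n − 1)/r].
(1+r)^n = 1 + 50,000 × r / 14,600, so n = ln(1 + 50,000·r/14,600) / ln(1+r) = 3.19.
Round up to a whole number of payments: n = 4.

4 payments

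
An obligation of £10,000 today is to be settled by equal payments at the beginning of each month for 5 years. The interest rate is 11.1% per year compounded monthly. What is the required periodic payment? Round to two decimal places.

£215.93

Level annuity due; solve PV = PMT × [(1 − (1+r)^−n)/r] × (1+r) for PMT.
Periodic rate r = 0.111/12 per month; n is counted in months.
With n = 60: PMT = 10,000 / ([(1 − (1+r)^−n)/r] × (1+r)) = £215.93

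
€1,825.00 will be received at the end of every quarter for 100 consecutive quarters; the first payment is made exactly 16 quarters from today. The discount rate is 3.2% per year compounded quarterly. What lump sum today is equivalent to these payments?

€111,179.80

Ordinary annuity of 100 payments, first payment at period 16.
Periodic rate r = 0.032/4 per quarter; n is counted in quarters.
The ordinary-annuity PV formula values the stream one period before the first payment (period 15); discount that back 15 periods:
PV₀ = 1,825 × [1 − (1+r)^−100] / r × (1+r)^−15 = €111,179.80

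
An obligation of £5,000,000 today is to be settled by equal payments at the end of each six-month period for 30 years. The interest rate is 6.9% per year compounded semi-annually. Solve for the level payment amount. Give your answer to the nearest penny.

£198,428.29

Level ordinary annuity; solve PV = PMT × [(1 − (1+r)^−n)/r] for PMT.
Periodic rate r = 0.069/2 per half-year; n is counted in half-years.
With n = 60: PMT = 5,000,000 / ([(1 − (1+r)^−n)/r]) = £198,428.29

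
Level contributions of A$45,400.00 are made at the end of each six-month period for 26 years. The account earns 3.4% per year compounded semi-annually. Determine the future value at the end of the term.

A$3,745,886.42

This is an ordinary annuity: 52 deposits of A$45,400.00 at the end of each six-month period.
Periodic rate r = 0.034/2 per half-year; n is counted in half-years.
FV = PMT × [((1+r)^n − 1)/r] = 45,400 × [(1+r)^52 − 1] / r = A$3,745,886.42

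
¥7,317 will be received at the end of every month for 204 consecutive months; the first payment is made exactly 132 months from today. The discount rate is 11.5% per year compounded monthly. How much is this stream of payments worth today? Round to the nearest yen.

¥187,598

Ordinary annuity of 204 payments, first payment at period 132.
Periodic rate r = 0.115/12 per month; n is counted in months.
The ordinary-annuity PV formula values the stream one period before the first payment (period 131); discount that back 131 periods:
PV₀ = 7,317 × [1 − (1+r)^−204] / r × (1+r)^−131 = ¥187,598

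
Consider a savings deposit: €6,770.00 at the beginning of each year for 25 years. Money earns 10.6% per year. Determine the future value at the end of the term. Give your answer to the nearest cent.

This is an annuity due: 25 deposits of €6,770.00 at the beginning of each year.
Periodic rate r = 0.106 per year.
FV = PMT × [((1+r)^n − 1)/r] × (1+r) = 6,770 × [(1+r)^25 − 1] / r × (1+r) = €806,193.50

€806,193.50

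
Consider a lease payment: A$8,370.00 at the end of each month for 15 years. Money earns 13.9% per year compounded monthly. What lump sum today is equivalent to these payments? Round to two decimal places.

A$631,684.01

This is an ordinary annuity: 180 payments of A$8,370.00 at the end of each month.
Periodic rate r = 0.139/12 per month; n is counted in months.
PV = PMT × [(1 − (1+r)^−n)/r] = 8,370 × [1 − (1+r)^−180] / r = A$631,684.01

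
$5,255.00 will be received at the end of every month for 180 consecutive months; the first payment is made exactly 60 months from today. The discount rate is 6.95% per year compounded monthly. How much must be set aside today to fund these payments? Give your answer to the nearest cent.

$417,132.18

Ordinary annuity of 180 payments, first payment at period 60.
Periodic rate r = 0.0695/12 per month; n is counted in months.
The ordinary-annuity PV formula values the stream one period before the first payment (period 59); discount that back 59 periods:
PV₀ = 5,255 × [1 − (1+r)^−180] / r × (1+r)^−59 = $417,132.18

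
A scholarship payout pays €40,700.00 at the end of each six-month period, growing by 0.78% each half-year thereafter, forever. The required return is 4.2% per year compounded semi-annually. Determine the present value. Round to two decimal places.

€3,083,333.33

Periodic rate r = 0.042/2 per half-year.
Growing perpetuity (Gordon): PV = PMT₁ / (r − g) = 40,700 / (r − 0.0078) = €3,083,333.33.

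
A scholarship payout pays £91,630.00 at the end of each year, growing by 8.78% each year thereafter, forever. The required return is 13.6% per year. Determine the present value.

Periodic rate r = 0.136 per year.
Growing perpetuity (Gordon): PV = PMT₁ / (r − g) = 91,630 / (r − 0.0878) = £1,901,037.34.

£1,901,037.34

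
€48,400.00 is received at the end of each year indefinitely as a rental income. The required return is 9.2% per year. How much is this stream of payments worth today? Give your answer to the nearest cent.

Periodic rate r = 0.092 per year.
Level perpetuity: PV = PMT / r = 48,400 / (0.092) = €526,086.96.

€526,086.96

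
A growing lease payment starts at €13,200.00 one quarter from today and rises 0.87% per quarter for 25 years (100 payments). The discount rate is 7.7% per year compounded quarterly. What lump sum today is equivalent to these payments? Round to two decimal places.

Periodic rate r = 0.077/4 per quarter; n is counted in quarters.
Growing ordinary annuity: PV = PMT₁ × [1 − ((1+g)/(1+r))^n] / (r − g) = 13,200 × [1 − ((1+0.0087)/(1+r))^100] / (r − 0.0087) = €809,155.04.

€809,155.04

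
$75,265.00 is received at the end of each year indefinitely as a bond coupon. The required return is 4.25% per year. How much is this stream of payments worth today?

Periodic rate r = 0.0425 per year.
Level perpetuity: PV = PMT / r = 75,265 / (0.0425) = $1,770,941.18.

$1,770,941.18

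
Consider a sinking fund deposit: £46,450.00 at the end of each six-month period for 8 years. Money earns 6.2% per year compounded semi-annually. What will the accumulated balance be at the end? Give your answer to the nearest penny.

This is an ordinary annuity: 16 deposits of £46,450.00 at the end of each six-month period.
Periodic rate r = 0.062/2 per half-year; n is counted in half-years.
FV = PMT × [((1+r)^n − 1)/r] = 46,450 × [(1+r)^16 − 1] / r = £943,708.55

£943,708.55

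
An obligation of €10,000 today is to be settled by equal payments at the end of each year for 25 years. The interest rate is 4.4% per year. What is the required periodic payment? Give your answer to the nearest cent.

Level ordinary annuity; solve PV = PMT × [(1 − (1+r)^−n)/r] for PMT.
Periodic rate r = 0.044 per year.
With n = 25: PMT = 10,000 / ([(1 − (1+r)^−n)/r]) = €667.47

€667.47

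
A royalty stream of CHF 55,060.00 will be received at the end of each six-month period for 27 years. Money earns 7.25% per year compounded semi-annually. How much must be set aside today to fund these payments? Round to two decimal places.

CHF 1,296,850.61

This is an ordinary annuity: 54 payments of CHF 55,060.00 at the end of each six-month period.
Periodic rate r = 0.0725/2 per half-year; n is counted in half-years.
PV = PMT × [(1 − (1+r)^−n)/r] = 55,060 × [1 − (1+r)^−54] / r = CHF 1,296,850.61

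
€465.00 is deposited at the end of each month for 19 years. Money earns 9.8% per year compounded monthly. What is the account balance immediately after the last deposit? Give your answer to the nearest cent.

This is an ordinary annuity: 228 deposits of €465.00 at the end of each month.
Periodic rate r = 0.098/12 per month; n is counted in months.
FV = PMT × [((1+r)^n − 1)/r] = 465 × [(1+r)^228 − 1] / r = €306,792.21

€306,792.21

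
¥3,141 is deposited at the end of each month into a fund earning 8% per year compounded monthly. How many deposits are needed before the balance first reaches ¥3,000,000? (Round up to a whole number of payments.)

301 payments

Periodic rate r = 0.08/12 per month; n is counted in months.
Ordinary annuity FV: 3,000,000 = 3,141 × [((1+r)^n − 1)/r].
(1+r)^n = 1 + 3,000,000 × r / 3,141, so n = ln(1 + 3,000,000·r/3,141) / ln(1+r) = 300.56.
Round up to a whole number of payments: n = 301.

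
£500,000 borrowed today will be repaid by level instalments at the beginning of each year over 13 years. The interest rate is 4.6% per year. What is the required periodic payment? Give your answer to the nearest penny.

£49,669.00

Level annuity due; solve PV = PMT × [(1 − (1+r)^−n)/r] × (1+r) for PMT.
Periodic rate r = 0.046 per year.
With n = 13: PMT = 500,000 / ([(1 − (1+r)^−n)/r] × (1+r)) = £49,669.00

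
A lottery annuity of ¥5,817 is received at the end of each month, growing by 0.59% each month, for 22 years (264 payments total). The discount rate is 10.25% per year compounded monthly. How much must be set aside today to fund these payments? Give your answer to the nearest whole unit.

¥1,100,187

Periodic rate r = 0.1025/12 per month; n is counted in months.
Growing ordinary annuity: PV = PMT₁ × [1 − ((1+g)/(1+r))^n] / (r − g) = 5,817 × [1 − ((1+0.0059)/(1+r))^264] / (r − 0.0059) = ¥1,100,187.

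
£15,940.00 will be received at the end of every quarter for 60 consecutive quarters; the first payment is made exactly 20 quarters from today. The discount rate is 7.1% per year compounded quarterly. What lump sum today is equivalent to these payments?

Ordinary annuity of 60 payments, first payment at period 20.
Periodic rate r = 0.071/4 per quarter; n is counted in quarters.
The ordinary-annuity PV formula values the stream one period before the first payment (period 19); discount that back 19 periods:
PV₀ = 15,940 × [1 − (1+r)^−60] / r × (1+r)^−19 = £419,161.08

£419,161.08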